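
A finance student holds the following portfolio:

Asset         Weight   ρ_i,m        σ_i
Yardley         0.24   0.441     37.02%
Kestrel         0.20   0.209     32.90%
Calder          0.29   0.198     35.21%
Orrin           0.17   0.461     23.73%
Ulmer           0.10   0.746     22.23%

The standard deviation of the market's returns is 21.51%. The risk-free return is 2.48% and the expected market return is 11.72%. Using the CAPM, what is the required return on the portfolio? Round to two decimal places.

β_Yardley = 0.441 × 37.02% / 21.51% = 0.7590
β_Kestrel = 0.209 × 32.90% / 21.51% = 0.3197
β_Calder = 0.198 × 35.21% / 21.51% = 0.3241
β_Orrin = 0.461 × 23.73% / 21.51% = 0.5086
β_Ulmer = 0.746 × 22.23% / 21.51% = 0.7710
β_P = Σ w_i β_i = 0.24×0.7590 + 0.20×0.3197 + 0.29×0.3241 + 0.17×0.5086 + 0.10×0.7710 = 0.5037
MRP = 11.72% − 2.48% = 9.24%
E(R_P) = R_f + β_P × MRP = 2.48% + 0.5037 × 9.24% = 7.13%

7.13%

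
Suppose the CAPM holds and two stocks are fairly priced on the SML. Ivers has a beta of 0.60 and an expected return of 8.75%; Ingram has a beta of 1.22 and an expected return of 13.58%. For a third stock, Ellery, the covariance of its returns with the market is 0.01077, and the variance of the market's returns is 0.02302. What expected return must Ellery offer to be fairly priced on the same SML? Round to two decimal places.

7.72%

MRP = (13.58% − 8.75%) / (1.22 − 0.60) = 7.7903%
R_f = 8.75% − 0.60 × 7.7903% = 4.0758%
β_Ellery = Cov / Var(R_m) = 0.01077 / 0.02302 = 0.4679
E(R_Ellery) = R_f + β × MRP = 4.0758% + 0.4679 × 7.7903% = 7.72%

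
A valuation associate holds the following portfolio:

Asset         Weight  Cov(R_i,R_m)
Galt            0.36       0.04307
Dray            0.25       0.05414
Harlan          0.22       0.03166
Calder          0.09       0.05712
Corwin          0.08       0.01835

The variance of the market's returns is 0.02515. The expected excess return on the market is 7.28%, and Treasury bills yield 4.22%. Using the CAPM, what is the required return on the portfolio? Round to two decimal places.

β_Galt = 0.04307 / 0.02515 = 1.7125
β_Dray = 0.05414 / 0.02515 = 2.1527
β_Harlan = 0.03166 / 0.02515 = 1.2588
β_Calder = 0.05712 / 0.02515 = 2.2712
β_Corwin = 0.01835 / 0.02515 = 0.7296
β_P = Σ w_i β_i = 0.36×1.7125 + 0.25×2.1527 + 0.22×1.2588 + 0.09×2.2712 + 0.08×0.7296 = 1.6944
E(R_P) = R_f + β_P × MRP = 4.22% + 1.6944 × 7.28% = 16.56%

16.56%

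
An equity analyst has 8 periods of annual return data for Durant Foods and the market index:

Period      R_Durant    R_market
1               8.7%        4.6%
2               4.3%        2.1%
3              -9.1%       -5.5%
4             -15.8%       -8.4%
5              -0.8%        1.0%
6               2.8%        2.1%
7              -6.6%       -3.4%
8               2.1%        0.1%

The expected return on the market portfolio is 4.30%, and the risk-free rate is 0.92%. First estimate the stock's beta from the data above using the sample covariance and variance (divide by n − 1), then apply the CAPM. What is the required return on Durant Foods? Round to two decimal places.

Mean R_i = (8.7 + 4.3 − 9.1 − 15.8 − 0.8 + 2.8 − 6.6 + 2.1) / 8 = -1.8000%
Mean R_m = (4.6 + 2.1 − 5.5 − 8.4 + 1.0 + 2.1 − 3.4 + 0.1) / 8 = -0.9250%
Σ(R_i − R̄_i)(R_m − R̄_m) = 246.2300  ⇒  Cov = 246.2300 / 7 = 35.1757
Σ(R_m − R̄_m)² = 136.5150  ⇒  Var(R_m) = 136.5150 / 7 = 19.5021
β = Cov / Var(R_m) = 35.1757 / 19.5021 = 1.8037
MRP = 4.30% − 0.92% = 3.38%
E(R) = R_f + β × MRP = 0.92% + 1.8037 × 3.38% = 7.02%

7.02%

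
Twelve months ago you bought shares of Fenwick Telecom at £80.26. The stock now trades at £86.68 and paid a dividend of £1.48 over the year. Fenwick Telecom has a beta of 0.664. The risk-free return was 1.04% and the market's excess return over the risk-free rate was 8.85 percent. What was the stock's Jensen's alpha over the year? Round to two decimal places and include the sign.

+2.93%

Realised HPR = (P1 + D1 − P0) / P0 = (86.68 + 1.48 − 80.26) / 80.26 = 7.90 / 80.26 = 9.8430%
CAPM required = R_f + β·MRP = 1.04% + 0.664 × 8.85% = 6.91640%
α = realised − required = 9.8430% − 6.91640% = +2.93%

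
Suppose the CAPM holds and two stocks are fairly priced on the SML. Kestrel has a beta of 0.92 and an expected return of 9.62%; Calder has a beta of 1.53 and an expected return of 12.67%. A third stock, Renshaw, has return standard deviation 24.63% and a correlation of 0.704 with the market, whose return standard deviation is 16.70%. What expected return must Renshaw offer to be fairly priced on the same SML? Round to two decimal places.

MRP = (12.67% − 9.62%) / (1.53 − 0.92) = 5.0000%
R_f = 9.62% − 0.92 × 5.0000% = 5.0200%
β_Renshaw = ρ·σ_i/σ_m = 0.704 × 24.63 / 16.70 = 1.0383
E(R_Renshaw) = R_f + β × MRP = 5.0200% + 1.0383 × 5.0000% = 10.21%

10.21%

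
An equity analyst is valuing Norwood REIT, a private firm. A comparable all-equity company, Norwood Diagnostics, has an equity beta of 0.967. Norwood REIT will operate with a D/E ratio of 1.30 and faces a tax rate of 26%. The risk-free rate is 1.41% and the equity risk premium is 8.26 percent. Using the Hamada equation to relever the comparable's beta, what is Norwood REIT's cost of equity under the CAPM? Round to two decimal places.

17.08%

β_L = β_U × [1 + (1 − t)(D/E)] = 0.967 × [1 + (1 − 0.26) × 1.30]
    = 0.967 × [1 + 0.74 × 1.30] = 0.967 × 1.9620 = 1.8973
E(R) = R_f + β_L × MRP = 1.41% + 1.8973 × 8.26% = 17.08%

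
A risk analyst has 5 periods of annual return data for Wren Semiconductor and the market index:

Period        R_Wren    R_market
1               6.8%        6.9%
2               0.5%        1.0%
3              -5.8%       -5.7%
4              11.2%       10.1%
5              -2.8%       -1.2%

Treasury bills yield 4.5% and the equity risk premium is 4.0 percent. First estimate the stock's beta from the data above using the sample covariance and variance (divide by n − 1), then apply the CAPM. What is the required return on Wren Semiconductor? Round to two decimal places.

Mean R_i = (6.8 + 0.5 − 5.8 + 11.2 − 2.8) / 5 = 1.9800%
Mean R_m = (6.9 + 1.0 − 5.7 + 10.1 − 1.2) / 5 = 2.2200%
Σ(R_i − R̄_i)(R_m − R̄_m) = 174.9820  ⇒  Cov = 174.9820 / 4 = 43.7455
Σ(R_m − R̄_m)² = 159.9080  ⇒  Var(R_m) = 159.9080 / 4 = 39.9770
β = Cov / Var(R_m) = 43.7455 / 39.9770 = 1.0943
E(R) = R_f + β × MRP = 4.5% + 1.0943 × 4.0% = 8.88%

8.88%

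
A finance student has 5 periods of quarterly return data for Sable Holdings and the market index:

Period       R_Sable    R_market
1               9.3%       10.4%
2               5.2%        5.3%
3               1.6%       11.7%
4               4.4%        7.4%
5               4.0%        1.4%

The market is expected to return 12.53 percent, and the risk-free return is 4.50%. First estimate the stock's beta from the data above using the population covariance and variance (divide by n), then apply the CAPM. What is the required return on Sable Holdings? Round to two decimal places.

4.95%

Mean R_i = (9.3 + 5.2 + 1.6 + 4.4 + 4.0) / 5 = 4.9000%
Mean R_m = (10.4 + 5.3 + 11.7 + 7.4 + 1.4) / 5 = 7.2400%
Σ(R_i − R̄_i)(R_m − R̄_m) = 3.7800  ⇒  Cov = 3.7800 / 5 = 0.7560
Σ(R_m − R̄_m)² = 67.7720  ⇒  Var(R_m) = 67.7720 / 5 = 13.5544
β = Cov / Var(R_m) = 0.7560 / 13.5544 = 0.0558
MRP = 12.53% − 4.50% = 8.03%
E(R) = R_f + β × MRP = 4.50% + 0.0558 × 8.03% = 4.95%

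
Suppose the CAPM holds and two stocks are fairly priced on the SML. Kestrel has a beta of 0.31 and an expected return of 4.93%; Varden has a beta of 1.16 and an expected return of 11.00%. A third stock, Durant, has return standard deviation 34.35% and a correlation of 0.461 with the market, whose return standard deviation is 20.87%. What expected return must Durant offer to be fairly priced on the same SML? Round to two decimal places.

MRP = (11.00% − 4.93%) / (1.16 − 0.31) = 7.1412%
R_f = 4.93% − 0.31 × 7.1412% = 2.7162%
β_Durant = ρ·σ_i/σ_m = 0.461 × 34.35 / 20.87 = 0.7588
E(R_Durant) = R_f + β × MRP = 2.7162% + 0.7588 × 7.1412% = 8.13%

8.13%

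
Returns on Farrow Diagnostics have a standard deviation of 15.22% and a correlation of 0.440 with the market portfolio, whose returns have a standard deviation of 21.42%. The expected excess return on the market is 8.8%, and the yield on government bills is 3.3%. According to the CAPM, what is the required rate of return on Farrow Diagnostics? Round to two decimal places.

6.05%

β = ρ × σ_i / σ_m = 0.440 × 15.22% / 21.42% = 0.3126
E(R) = 3.3% + 0.3126 × 8.8% = 6.05%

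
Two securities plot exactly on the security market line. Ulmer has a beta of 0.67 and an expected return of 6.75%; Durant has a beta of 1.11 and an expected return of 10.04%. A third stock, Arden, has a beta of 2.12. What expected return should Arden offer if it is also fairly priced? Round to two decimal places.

17.59%

MRP (SML slope) = (10.04% − 6.75%) / (1.11 − 0.67) = 3.29% / 0.44 = 7.4773%
R_f (intercept) = 6.75% − 0.67 × 7.4773% = 1.7402%
E(R_Arden) = R_f + β × MRP = 1.7402% + 2.12 × 7.4773% = 17.59%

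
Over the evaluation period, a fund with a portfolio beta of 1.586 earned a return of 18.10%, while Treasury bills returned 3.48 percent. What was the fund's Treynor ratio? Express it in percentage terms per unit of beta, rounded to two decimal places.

Treynor = (R_P − R_f) / β_P = (18.10% − 3.48%) / 1.5860 = 14.62% / 1.5860 = 9.22%

9.22%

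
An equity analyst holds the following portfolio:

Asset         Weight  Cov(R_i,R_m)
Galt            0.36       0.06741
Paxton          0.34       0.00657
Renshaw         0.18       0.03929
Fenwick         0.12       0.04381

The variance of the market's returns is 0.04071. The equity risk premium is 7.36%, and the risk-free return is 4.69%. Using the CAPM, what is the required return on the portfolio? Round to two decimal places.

11.71%

β_Galt = 0.06741 / 0.04071 = 1.6559
β_Paxton = 0.00657 / 0.04071 = 0.1614
β_Renshaw = 0.03929 / 0.04071 = 0.9651
β_Fenwick = 0.04381 / 0.04071 = 1.0761
β_P = Σ w_i β_i = 0.36×1.6559 + 0.34×0.1614 + 0.18×0.9651 + 0.12×1.0761 = 0.9539
E(R_P) = R_f + β_P × MRP = 4.69% + 0.9539 × 7.36% = 11.71%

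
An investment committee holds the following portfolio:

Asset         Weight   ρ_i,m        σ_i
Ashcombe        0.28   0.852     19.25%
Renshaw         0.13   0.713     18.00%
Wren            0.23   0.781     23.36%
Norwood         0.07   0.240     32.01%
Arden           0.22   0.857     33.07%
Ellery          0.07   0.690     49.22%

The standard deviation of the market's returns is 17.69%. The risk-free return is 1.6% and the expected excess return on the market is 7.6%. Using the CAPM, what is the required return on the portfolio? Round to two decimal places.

10.02%

β_Ashcombe = 0.852 × 19.25% / 17.69% = 0.9271
β_Renshaw = 0.713 × 18.00% / 17.69% = 0.7255
β_Wren = 0.781 × 23.36% / 17.69% = 1.0313
β_Norwood = 0.240 × 32.01% / 17.69% = 0.4343
β_Arden = 0.857 × 33.07% / 17.69% = 1.6021
β_Ellery = 0.690 × 49.22% / 17.69% = 1.9198
β_P = Σ w_i β_i = 0.28×0.9271 + 0.13×0.7255 + 0.23×1.0313 + 0.07×0.4343 + 0.22×1.6021 + 0.07×1.9198 = 1.1084
E(R_P) = R_f + β_P × MRP = 1.6% + 1.1084 × 7.6% = 10.02%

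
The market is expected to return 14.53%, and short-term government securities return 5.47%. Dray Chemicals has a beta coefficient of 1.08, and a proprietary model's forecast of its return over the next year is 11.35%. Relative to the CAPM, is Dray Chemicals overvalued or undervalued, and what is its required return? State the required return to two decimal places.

Overvalued; required return 15.25%

MRP = 14.53% − 5.47% = 9.06%
Required return = R_f + β·MRP = 5.47% + 1.08 × 9.06% = 15.25%
Forecast 11.35% < required 15.25% → the stock plots below the SML → overvalued.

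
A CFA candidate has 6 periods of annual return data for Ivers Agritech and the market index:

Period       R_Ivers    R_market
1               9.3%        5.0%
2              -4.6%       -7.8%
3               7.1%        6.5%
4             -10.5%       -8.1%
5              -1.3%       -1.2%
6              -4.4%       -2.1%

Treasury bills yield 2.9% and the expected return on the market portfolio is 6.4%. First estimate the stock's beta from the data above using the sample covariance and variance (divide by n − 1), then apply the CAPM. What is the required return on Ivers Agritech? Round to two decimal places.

6.94%

Mean R_i = (9.3 − 4.6 + 7.1 − 10.5 − 1.3 − 4.4) / 6 = -0.7333%
Mean R_m = (5.0 − 7.8 + 6.5 − 8.1 − 1.2 − 2.1) / 6 = -1.2833%
Σ(R_i − R̄_i)(R_m − R̄_m) = 218.7333  ⇒  Cov = 218.7333 / 5 = 43.7467
Σ(R_m − R̄_m)² = 189.6683  ⇒  Var(R_m) = 189.6683 / 5 = 37.9337
β = Cov / Var(R_m) = 43.7467 / 37.9337 = 1.1532
MRP = 6.4% − 2.9% = 3.50%
E(R) = R_f + β × MRP = 2.9% + 1.1532 × 3.5% = 6.94%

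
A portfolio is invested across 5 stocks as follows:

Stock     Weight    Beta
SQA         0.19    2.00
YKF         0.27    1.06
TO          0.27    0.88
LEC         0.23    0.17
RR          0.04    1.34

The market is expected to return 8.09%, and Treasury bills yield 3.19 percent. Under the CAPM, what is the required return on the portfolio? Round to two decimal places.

β_P = Σ w_i β_i = 0.19×2.00 + 0.27×1.06 + 0.27×0.88 + 0.23×0.17 + 0.04×1.34 = 0.9965
MRP = 8.09% − 3.19% = 4.90%
E(R_P) = R_f + β_P × MRP = 3.19% + 0.9965 × 4.90% = 8.07%

8.07%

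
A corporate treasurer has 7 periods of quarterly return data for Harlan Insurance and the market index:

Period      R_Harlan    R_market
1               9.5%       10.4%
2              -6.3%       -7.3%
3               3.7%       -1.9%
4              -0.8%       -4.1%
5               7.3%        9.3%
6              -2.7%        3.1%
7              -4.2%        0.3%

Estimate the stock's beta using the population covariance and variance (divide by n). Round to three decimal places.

0.720

Mean R_i = (9.5 − 6.3 + 3.7 − 0.8 + 7.3 − 2.7 − 4.2) / 7 = 0.9286%
Mean R_m = (10.4 − 7.3 − 1.9 − 4.1 + 9.3 + 3.1 + 0.3) / 7 = 1.4000%
Σ(R_i − R̄_i)(R_m − R̄_m) = 190.2000  ⇒  Cov = 190.2000 / 7 = 27.1714
Σ(R_m − R̄_m)² = 264.3400  ⇒  Var(R_m) = 264.3400 / 7 = 37.7629
β = Cov / Var(R_m) = 27.1714 / 37.7629 = 0.7195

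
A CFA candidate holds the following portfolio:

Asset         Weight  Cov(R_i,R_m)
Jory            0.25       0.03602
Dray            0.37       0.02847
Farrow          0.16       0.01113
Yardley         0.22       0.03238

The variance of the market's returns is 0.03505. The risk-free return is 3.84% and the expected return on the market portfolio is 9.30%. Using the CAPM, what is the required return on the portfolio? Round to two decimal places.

8.27%

β_Jory = 0.03602 / 0.03505 = 1.0277
β_Dray = 0.02847 / 0.03505 = 0.8123
β_Farrow = 0.01113 / 0.03505 = 0.3175
β_Yardley = 0.03238 / 0.03505 = 0.9238
β_P = Σ w_i β_i = 0.25×1.0277 + 0.37×0.8123 + 0.16×0.3175 + 0.22×0.9238 = 0.8115
MRP = 9.30% − 3.84% = 5.46%
E(R_P) = R_f + β_P × MRP = 3.84% + 0.8115 × 5.46% = 8.27%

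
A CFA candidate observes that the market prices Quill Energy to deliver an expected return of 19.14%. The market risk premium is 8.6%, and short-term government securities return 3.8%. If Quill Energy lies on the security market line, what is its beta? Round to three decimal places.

β = (E(R) − R_f) / MRP = (19.14% − 3.8%) / 8.6% = 15.34% / 8.6% = 1.784

1.784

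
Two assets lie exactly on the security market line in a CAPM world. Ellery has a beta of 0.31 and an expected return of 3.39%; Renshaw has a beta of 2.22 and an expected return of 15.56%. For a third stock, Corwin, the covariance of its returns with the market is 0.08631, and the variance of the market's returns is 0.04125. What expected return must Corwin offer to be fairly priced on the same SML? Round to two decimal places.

14.75%

MRP = (15.56% − 3.39%) / (2.22 − 0.31) = 6.3717%
R_f = 3.39% − 0.31 × 6.3717% = 1.4148%
β_Corwin = Cov / Var(R_m) = 0.08631 / 0.04125 = 2.0924
E(R_Corwin) = R_f + β × MRP = 1.4148% + 2.0924 × 6.3717% = 14.75%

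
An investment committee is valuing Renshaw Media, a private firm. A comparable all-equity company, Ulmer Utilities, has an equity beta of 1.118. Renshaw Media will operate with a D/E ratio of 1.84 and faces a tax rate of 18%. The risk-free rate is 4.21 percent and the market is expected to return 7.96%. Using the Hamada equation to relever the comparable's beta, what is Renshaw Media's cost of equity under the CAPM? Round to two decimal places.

β_L = β_U × [1 + (1 − t)(D/E)] = 1.118 × [1 + (1 − 0.18) × 1.84]
    = 1.118 × [1 + 0.82 × 1.84] = 1.118 × 2.5088 = 2.8048
MRP = 7.96% − 4.21% = 3.75%
E(R) = R_f + β_L × MRP = 4.21% + 2.8048 × 3.75% = 14.73%

14.73%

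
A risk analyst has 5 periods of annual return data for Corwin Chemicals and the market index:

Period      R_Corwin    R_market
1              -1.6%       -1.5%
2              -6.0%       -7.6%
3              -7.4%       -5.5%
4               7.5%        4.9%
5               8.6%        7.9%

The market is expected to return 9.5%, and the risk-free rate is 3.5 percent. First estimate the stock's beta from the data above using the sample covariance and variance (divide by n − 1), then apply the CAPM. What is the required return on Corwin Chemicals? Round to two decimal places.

Mean R_i = (-1.6 − 6.0 − 7.4 + 7.5 + 8.6) / 5 = 0.2200%
Mean R_m = (-1.5 − 7.6 − 5.5 + 4.9 + 7.9) / 5 = -0.3600%
Σ(R_i − R̄_i)(R_m − R̄_m) = 193.7860  ⇒  Cov = 193.7860 / 4 = 48.4465
Σ(R_m − R̄_m)² = 176.0320  ⇒  Var(R_m) = 176.0320 / 4 = 44.0080
β = Cov / Var(R_m) = 48.4465 / 44.0080 = 1.1009
MRP = 9.5% − 3.5% = 6.00%
E(R) = R_f + β × MRP = 3.5% + 1.1009 × 6.0% = 10.11%

10.11%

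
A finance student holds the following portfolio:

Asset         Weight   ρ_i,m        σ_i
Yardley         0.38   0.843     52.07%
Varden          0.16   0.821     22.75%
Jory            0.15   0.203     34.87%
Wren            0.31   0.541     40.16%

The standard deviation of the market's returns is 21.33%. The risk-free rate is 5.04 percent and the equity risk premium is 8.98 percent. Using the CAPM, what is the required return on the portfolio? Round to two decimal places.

16.60%

β_Yardley = 0.843 × 52.07% / 21.33% = 2.0579
β_Varden = 0.821 × 22.75% / 21.33% = 0.8757
β_Jory = 0.203 × 34.87% / 21.33% = 0.3319
β_Wren = 0.541 × 40.16% / 21.33% = 1.0186
β_P = Σ w_i β_i = 0.38×2.0579 + 0.16×0.8757 + 0.15×0.3319 + 0.31×1.0186 = 1.2877
E(R_P) = R_f + β_P × MRP = 5.04% + 1.2877 × 8.98% = 16.60%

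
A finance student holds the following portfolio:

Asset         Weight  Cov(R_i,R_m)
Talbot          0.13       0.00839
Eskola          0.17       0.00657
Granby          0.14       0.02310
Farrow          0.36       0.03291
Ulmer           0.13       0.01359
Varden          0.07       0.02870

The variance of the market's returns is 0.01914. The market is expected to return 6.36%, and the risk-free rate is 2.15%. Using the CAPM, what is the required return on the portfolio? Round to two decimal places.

β_Talbot = 0.00839 / 0.01914 = 0.4383
β_Eskola = 0.00657 / 0.01914 = 0.3433
β_Granby = 0.02310 / 0.01914 = 1.2069
β_Farrow = 0.03291 / 0.01914 = 1.7194
β_Ulmer = 0.01359 / 0.01914 = 0.7100
β_Varden = 0.02870 / 0.01914 = 1.4995
β_P = Σ w_i β_i = 0.13×0.4383 + 0.17×0.3433 + 0.14×1.2069 + 0.36×1.7194 + 0.13×0.7100 + 0.07×1.4995 = 1.1006
MRP = 6.36% − 2.15% = 4.21%
E(R_P) = R_f + β_P × MRP = 2.15% + 1.1006 × 4.21% = 6.78%

6.78%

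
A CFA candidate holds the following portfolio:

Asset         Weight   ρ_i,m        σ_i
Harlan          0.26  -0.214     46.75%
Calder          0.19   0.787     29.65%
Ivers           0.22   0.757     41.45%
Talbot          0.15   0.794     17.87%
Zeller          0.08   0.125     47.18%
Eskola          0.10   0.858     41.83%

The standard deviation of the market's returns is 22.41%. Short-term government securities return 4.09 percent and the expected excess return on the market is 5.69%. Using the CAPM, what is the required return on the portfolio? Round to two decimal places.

7.88%

β_Harlan = -0.214 × 46.75% / 22.41% = -0.4464
β_Calder = 0.787 × 29.65% / 22.41% = 1.0413
β_Ivers = 0.757 × 41.45% / 22.41% = 1.4002
β_Talbot = 0.794 × 17.87% / 22.41% = 0.6331
β_Zeller = 0.125 × 47.18% / 22.41% = 0.2632
β_Eskola = 0.858 × 41.83% / 22.41% = 1.6015
β_P = Σ w_i β_i = 0.26×-0.4464 + 0.19×1.0413 + 0.22×1.4002 + 0.15×0.6331 + 0.08×0.2632 + 0.10×1.6015 = 0.6660
E(R_P) = R_f + β_P × MRP = 4.09% + 0.6660 × 5.69% = 7.88%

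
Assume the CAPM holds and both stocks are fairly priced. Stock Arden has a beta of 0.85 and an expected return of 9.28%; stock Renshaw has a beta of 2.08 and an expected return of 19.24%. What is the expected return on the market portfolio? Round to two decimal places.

10.49%

Both satisfy E(R) = R_f + β·MRP, so the slope of the SML is
MRP = (19.24% − 9.28%) / (2.08 − 0.85) = 9.96% / 1.23 = 8.0976%
R_f = E(R_Arden) − β_Arden·MRP = 9.28% − 0.85 × 8.0976% = 2.3970%
E(R_m) = R_f + MRP = 2.3970% + 8.0976% = 10.49%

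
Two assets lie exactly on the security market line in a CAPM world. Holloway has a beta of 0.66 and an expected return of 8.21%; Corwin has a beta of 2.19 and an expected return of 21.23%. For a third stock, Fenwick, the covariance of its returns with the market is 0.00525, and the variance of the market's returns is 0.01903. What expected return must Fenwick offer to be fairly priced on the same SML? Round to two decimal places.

MRP = (21.23% − 8.21%) / (2.19 − 0.66) = 8.5098%
R_f = 8.21% − 0.66 × 8.5098% = 2.5935%
β_Fenwick = Cov / Var(R_m) = 0.00525 / 0.01903 = 0.2759
E(R_Fenwick) = R_f + β × MRP = 2.5935% + 0.2759 × 8.5098% = 4.94%

4.94%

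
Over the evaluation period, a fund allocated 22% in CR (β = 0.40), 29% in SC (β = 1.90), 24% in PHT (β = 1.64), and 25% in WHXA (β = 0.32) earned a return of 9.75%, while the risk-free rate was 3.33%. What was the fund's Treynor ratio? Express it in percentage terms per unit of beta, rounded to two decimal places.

5.77%

β_P = 0.22×0.40 + 0.29×1.90 + 0.24×1.64 + 0.25×0.32 = 1.1126
Treynor = (R_P − R_f) / β_P = (9.75% − 3.33%) / 1.1126 = 6.42% / 1.1126 = 5.77%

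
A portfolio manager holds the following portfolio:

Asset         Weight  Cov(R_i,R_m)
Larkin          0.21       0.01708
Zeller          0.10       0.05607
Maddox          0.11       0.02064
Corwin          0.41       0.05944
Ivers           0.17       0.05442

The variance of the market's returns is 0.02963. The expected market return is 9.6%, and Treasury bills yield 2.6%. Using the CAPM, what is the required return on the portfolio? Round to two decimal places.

β_Larkin = 0.01708 / 0.02963 = 0.5764
β_Zeller = 0.05607 / 0.02963 = 1.8923
β_Maddox = 0.02064 / 0.02963 = 0.6966
β_Corwin = 0.05944 / 0.02963 = 2.0061
β_Ivers = 0.05442 / 0.02963 = 1.8367
β_P = Σ w_i β_i = 0.21×0.5764 + 0.10×1.8923 + 0.11×0.6966 + 0.41×2.0061 + 0.17×1.8367 = 1.5216
MRP = 9.6% − 2.6% = 7.00%
E(R_P) = R_f + β_P × MRP = 2.6% + 1.5216 × 7.0% = 13.25%

13.25%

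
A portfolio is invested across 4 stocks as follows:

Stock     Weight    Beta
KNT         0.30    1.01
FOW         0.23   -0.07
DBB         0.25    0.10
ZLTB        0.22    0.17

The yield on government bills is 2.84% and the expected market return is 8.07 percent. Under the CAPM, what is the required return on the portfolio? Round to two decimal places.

β_P = Σ w_i β_i = 0.30×1.01 + 0.23×-0.07 + 0.25×0.10 + 0.22×0.17 = 0.3493
MRP = 8.07% − 2.84% = 5.23%
E(R_P) = R_f + β_P × MRP = 2.84% + 0.3493 × 5.23% = 4.67%

4.67%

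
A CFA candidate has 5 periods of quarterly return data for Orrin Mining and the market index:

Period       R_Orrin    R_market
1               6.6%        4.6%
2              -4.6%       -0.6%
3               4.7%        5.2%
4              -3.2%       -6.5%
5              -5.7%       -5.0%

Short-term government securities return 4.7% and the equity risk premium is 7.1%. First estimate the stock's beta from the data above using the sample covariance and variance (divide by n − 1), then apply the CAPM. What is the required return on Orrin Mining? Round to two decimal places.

Mean R_i = (6.6 − 4.6 + 4.7 − 3.2 − 5.7) / 5 = -0.4400%
Mean R_m = (4.6 − 0.6 + 5.2 − 6.5 − 5.0) / 5 = -0.4600%
Σ(R_i − R̄_i)(R_m − R̄_m) = 105.8480  ⇒  Cov = 105.8480 / 4 = 26.4620
Σ(R_m − R̄_m)² = 114.7520  ⇒  Var(R_m) = 114.7520 / 4 = 28.6880
β = Cov / Var(R_m) = 26.4620 / 28.6880 = 0.9224
E(R) = R_f + β × MRP = 4.7% + 0.9224 × 7.1% = 11.25%

11.25%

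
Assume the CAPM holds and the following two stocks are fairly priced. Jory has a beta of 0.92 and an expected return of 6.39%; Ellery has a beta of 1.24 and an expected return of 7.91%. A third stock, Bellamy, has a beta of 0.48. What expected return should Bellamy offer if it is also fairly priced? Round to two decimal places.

MRP (SML slope) = (7.91% − 6.39%) / (1.24 − 0.92) = 1.52% / 0.32 = 4.7500%
R_f (intercept) = 6.39% − 0.92 × 4.7500% = 2.0200%
E(R_Bellamy) = R_f + β × MRP = 2.0200% + 0.48 × 4.7500% = 4.30%

4.30%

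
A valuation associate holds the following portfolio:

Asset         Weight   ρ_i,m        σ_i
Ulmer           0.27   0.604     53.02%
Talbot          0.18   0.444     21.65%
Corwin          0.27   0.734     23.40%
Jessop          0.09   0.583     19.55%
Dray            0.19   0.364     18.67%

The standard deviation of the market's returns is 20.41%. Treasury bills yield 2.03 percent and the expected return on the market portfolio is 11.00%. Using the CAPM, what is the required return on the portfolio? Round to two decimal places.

β_Ulmer = 0.604 × 53.02% / 20.41% = 1.5690
β_Talbot = 0.444 × 21.65% / 20.41% = 0.4710
β_Corwin = 0.734 × 23.40% / 20.41% = 0.8415
β_Jessop = 0.583 × 19.55% / 20.41% = 0.5584
β_Dray = 0.364 × 18.67% / 20.41% = 0.3330
β_P = Σ w_i β_i = 0.27×1.5690 + 0.18×0.4710 + 0.27×0.8415 + 0.09×0.5584 + 0.19×0.3330 = 0.8491
MRP = 11.00% − 2.03% = 8.97%
E(R_P) = R_f + β_P × MRP = 2.03% + 0.8491 × 8.97% = 9.65%

9.65%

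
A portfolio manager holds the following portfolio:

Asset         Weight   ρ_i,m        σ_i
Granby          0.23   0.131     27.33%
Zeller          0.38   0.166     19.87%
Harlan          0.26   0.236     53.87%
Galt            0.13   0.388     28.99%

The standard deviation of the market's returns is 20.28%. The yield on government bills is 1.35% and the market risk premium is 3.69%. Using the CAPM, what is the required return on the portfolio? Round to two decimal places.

2.60%

β_Granby = 0.131 × 27.33% / 20.28% = 0.1765
β_Zeller = 0.166 × 19.87% / 20.28% = 0.1626
β_Harlan = 0.236 × 53.87% / 20.28% = 0.6269
β_Galt = 0.388 × 28.99% / 20.28% = 0.5546
β_P = Σ w_i β_i = 0.23×0.1765 + 0.38×0.1626 + 0.26×0.6269 + 0.13×0.5546 = 0.3375
E(R_P) = R_f + β_P × MRP = 1.35% + 0.3375 × 3.69% = 2.60%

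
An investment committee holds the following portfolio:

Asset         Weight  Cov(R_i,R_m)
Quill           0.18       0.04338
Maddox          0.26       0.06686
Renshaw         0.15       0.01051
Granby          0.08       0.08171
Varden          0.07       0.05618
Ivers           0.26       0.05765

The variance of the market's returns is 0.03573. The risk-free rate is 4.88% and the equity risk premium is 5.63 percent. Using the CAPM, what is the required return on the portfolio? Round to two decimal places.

β_Quill = 0.04338 / 0.03573 = 1.2141
β_Maddox = 0.06686 / 0.03573 = 1.8713
β_Renshaw = 0.01051 / 0.03573 = 0.2942
β_Granby = 0.08171 / 0.03573 = 2.2869
β_Varden = 0.05618 / 0.03573 = 1.5723
β_Ivers = 0.05765 / 0.03573 = 1.6135
β_P = Σ w_i β_i = 0.18×1.2141 + 0.26×1.8713 + 0.15×0.2942 + 0.08×2.2869 + 0.07×1.5723 + 0.26×1.6135 = 1.4617
E(R_P) = R_f + β_P × MRP = 4.88% + 1.4617 × 5.63% = 13.11%

13.11%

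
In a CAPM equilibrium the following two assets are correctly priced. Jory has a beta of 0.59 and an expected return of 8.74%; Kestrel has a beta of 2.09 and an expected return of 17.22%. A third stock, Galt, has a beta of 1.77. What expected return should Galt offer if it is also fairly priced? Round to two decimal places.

15.41%

MRP (SML slope) = (17.22% − 8.74%) / (2.09 − 0.59) = 8.48% / 1.50 = 5.6533%
R_f (intercept) = 8.74% − 0.59 × 5.6533% = 5.4046%
E(R_Galt) = R_f + β × MRP = 5.4046% + 1.77 × 5.6533% = 15.41%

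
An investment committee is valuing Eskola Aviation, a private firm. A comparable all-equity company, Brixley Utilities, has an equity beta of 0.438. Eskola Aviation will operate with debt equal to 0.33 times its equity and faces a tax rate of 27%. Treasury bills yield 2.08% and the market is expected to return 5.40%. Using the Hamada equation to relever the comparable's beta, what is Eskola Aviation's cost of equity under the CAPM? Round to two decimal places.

β_L = β_U × [1 + (1 − t)(D/E)] = 0.438 × [1 + (1 − 0.27) × 0.33]
    = 0.438 × [1 + 0.73 × 0.33] = 0.438 × 1.2409 = 0.5435
MRP = 5.40% − 2.08% = 3.32%
E(R) = R_f + β_L × MRP = 2.08% + 0.5435 × 3.32% = 3.88%

3.88%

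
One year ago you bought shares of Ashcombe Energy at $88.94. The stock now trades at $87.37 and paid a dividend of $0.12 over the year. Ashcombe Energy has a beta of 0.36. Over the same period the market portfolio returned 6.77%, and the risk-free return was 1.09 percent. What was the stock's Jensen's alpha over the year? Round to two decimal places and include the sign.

Realised HPR = (P1 + D1 − P0) / P0 = (87.37 + 0.12 − 88.94) / 88.94 = -1.45 / 88.94 = -1.6303%
MRP = 6.77% − 1.09% = 5.68%
CAPM required = R_f + β·MRP = 1.09% + 0.36 × 5.68% = 3.1348%
α = realised − required = -1.6303% − 3.1348% = -4.77%

-4.77%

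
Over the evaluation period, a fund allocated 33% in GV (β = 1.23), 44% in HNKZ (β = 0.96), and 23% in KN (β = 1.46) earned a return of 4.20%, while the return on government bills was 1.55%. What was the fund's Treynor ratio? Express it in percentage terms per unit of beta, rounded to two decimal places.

β_P = 0.33×1.23 + 0.44×0.96 + 0.23×1.46 = 1.1641
Treynor = (R_P − R_f) / β_P = (4.20% − 1.55%) / 1.1641 = 2.65% / 1.1641 = 2.28%

2.28%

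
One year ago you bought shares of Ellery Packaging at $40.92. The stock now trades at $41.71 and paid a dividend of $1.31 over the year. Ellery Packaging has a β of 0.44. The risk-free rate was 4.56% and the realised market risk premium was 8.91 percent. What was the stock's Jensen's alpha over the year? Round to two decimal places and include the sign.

Realised HPR = (P1 + D1 − P0) / P0 = (41.71 + 1.31 − 40.92) / 40.92 = 2.10 / 40.92 = 5.1320%
CAPM required = R_f + β·MRP = 4.56% + 0.44 × 8.91% = 8.4804%
α = realised − required = 5.1320% − 8.4804% = -3.35%

-3.35%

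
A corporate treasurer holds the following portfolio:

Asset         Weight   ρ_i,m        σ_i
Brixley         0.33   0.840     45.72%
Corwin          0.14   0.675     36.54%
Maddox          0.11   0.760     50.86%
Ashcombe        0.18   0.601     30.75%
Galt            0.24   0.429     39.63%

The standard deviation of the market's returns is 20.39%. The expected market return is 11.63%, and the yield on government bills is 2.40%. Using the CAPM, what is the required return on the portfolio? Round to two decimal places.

β_Brixley = 0.840 × 45.72% / 20.39% = 1.8835
β_Corwin = 0.675 × 36.54% / 20.39% = 1.2096
β_Maddox = 0.760 × 50.86% / 20.39% = 1.8957
β_Ashcombe = 0.601 × 30.75% / 20.39% = 0.9064
β_Galt = 0.429 × 39.63% / 20.39% = 0.8338
β_P = Σ w_i β_i = 0.33×1.8835 + 0.14×1.2096 + 0.11×1.8957 + 0.18×0.9064 + 0.24×0.8338 = 1.3627
MRP = 11.63% − 2.40% = 9.23%
E(R_P) = R_f + β_P × MRP = 2.40% + 1.3627 × 9.23% = 14.98%

14.98%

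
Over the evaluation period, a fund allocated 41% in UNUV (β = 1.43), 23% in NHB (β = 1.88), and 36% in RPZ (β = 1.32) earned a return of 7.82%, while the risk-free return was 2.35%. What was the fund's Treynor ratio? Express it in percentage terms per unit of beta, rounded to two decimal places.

β_P = 0.41×1.43 + 0.23×1.88 + 0.36×1.32 = 1.4939
Treynor = (R_P − R_f) / β_P = (7.82% − 2.35%) / 1.4939 = 5.47% / 1.4939 = 3.66%

3.66%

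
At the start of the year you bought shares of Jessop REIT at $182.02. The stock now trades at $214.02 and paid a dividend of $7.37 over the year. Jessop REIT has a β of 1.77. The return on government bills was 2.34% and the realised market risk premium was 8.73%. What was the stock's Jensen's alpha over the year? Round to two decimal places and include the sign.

Realised HPR = (P1 + D1 − P0) / P0 = (214.02 + 7.37 − 182.02) / 182.02 = 39.37 / 182.02 = 21.6295%
CAPM required = R_f + β·MRP = 2.34% + 1.77 × 8.73% = 17.7921%
α = realised − required = 21.6295% − 17.7921% = +3.84%

+3.84%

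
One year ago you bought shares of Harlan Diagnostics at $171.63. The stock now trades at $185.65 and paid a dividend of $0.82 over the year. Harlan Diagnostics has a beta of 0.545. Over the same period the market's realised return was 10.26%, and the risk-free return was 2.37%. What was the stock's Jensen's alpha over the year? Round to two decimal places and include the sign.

+1.98%

Realised HPR = (P1 + D1 − P0) / P0 = (185.65 + 0.82 − 171.63) / 171.63 = 14.84 / 171.63 = 8.6465%
MRP = 10.26% − 2.37% = 7.89%
CAPM required = R_f + β·MRP = 2.37% + 0.545 × 7.89% = 6.67005%
α = realised − required = 8.6465% − 6.67005% = +1.98%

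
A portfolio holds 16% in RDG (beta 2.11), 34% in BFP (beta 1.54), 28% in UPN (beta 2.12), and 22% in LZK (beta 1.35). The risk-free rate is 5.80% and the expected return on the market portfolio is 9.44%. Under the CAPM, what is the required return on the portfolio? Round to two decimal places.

12.18%

β_P = Σ w_i β_i = 0.16×2.11 + 0.34×1.54 + 0.28×2.12 + 0.22×1.35 = 1.7518
MRP = 9.44% − 5.80% = 3.64%
E(R_P) = R_f + β_P × MRP = 5.80% + 1.7518 × 3.64% = 12.18%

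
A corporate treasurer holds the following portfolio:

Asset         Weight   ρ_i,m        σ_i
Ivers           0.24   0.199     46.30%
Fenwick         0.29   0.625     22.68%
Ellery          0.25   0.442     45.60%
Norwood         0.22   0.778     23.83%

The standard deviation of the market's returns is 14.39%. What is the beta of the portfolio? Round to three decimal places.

β_Ivers = 0.199 × 46.30% / 14.39% = 0.6403
β_Fenwick = 0.625 × 22.68% / 14.39% = 0.9851
β_Ellery = 0.442 × 45.60% / 14.39% = 1.4006
β_Norwood = 0.778 × 23.83% / 14.39% = 1.2884
β_P = Σ w_i β_i = 0.24×0.6403 + 0.29×0.9851 + 0.25×1.4006 + 0.22×1.2884 = 1.0729

1.073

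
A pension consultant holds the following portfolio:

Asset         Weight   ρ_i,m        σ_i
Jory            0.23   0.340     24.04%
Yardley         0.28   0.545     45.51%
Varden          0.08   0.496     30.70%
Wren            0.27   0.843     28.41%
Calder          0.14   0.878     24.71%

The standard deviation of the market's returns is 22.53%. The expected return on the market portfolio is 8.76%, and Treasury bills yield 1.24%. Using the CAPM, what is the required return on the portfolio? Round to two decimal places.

β_Jory = 0.340 × 24.04% / 22.53% = 0.3628
β_Yardley = 0.545 × 45.51% / 22.53% = 1.1009
β_Varden = 0.496 × 30.70% / 22.53% = 0.6759
β_Wren = 0.843 × 28.41% / 22.53% = 1.0630
β_Calder = 0.878 × 24.71% / 22.53% = 0.9630
β_P = Σ w_i β_i = 0.23×0.3628 + 0.28×1.1009 + 0.08×0.6759 + 0.27×1.0630 + 0.14×0.9630 = 0.8676
MRP = 8.76% − 1.24% = 7.52%
E(R_P) = R_f + β_P × MRP = 1.24% + 0.8676 × 7.52% = 7.76%

7.76%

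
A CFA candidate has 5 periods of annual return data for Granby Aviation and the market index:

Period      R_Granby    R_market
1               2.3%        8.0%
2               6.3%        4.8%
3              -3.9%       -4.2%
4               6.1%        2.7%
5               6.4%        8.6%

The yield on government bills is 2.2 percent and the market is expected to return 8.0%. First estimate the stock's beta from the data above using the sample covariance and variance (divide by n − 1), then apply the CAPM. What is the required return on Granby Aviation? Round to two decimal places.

5.90%

Mean R_i = (2.3 + 6.3 − 3.9 + 6.1 + 6.4) / 5 = 3.4400%
Mean R_m = (8.0 + 4.8 − 4.2 + 2.7 + 8.6) / 5 = 3.9800%
Σ(R_i − R̄_i)(R_m − R̄_m) = 68.0740  ⇒  Cov = 68.0740 / 4 = 17.0185
Σ(R_m − R̄_m)² = 106.7280  ⇒  Var(R_m) = 106.7280 / 4 = 26.6820
β = Cov / Var(R_m) = 17.0185 / 26.6820 = 0.6378
MRP = 8.0% − 2.2% = 5.80%
E(R) = R_f + β × MRP = 2.2% + 0.6378 × 5.8% = 5.90%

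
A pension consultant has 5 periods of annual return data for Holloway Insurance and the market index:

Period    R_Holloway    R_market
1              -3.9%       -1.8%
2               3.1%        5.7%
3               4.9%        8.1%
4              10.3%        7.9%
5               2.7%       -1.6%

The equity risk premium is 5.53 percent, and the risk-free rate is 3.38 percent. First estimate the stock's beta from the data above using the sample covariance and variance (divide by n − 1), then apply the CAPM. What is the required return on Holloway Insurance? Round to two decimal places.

Mean R_i = (-3.9 + 3.1 + 4.9 + 10.3 + 2.7) / 5 = 3.4200%
Mean R_m = (-1.8 + 5.7 + 8.1 + 7.9 − 1.6) / 5 = 3.6600%
Σ(R_i − R̄_i)(R_m − R̄_m) = 78.8440  ⇒  Cov = 78.8440 / 4 = 19.7110
Σ(R_m − R̄_m)² = 99.3320  ⇒  Var(R_m) = 99.3320 / 4 = 24.8330
β = Cov / Var(R_m) = 19.7110 / 24.8330 = 0.7937
E(R) = R_f + β × MRP = 3.38% + 0.7937 × 5.53% = 7.77%

7.77%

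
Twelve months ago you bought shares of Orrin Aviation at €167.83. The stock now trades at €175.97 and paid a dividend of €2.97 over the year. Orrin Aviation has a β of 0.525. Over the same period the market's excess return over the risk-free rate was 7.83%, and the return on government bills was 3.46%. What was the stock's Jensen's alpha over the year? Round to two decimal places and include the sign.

Realised HPR = (P1 + D1 − P0) / P0 = (175.97 + 2.97 − 167.83) / 167.83 = 11.11 / 167.83 = 6.6198%
CAPM required = R_f + β·MRP = 3.46% + 0.525 × 7.83% = 7.57075%
α = realised − required = 6.6198% − 7.57075% = -0.95%

-0.95%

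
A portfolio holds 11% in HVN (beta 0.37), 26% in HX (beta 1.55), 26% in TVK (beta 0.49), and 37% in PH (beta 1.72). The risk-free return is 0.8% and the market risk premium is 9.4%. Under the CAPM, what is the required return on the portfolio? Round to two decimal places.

β_P = Σ w_i β_i = 0.11×0.37 + 0.26×1.55 + 0.26×0.49 + 0.37×1.72 = 1.2075
E(R_P) = R_f + β_P × MRP = 0.8% + 1.2075 × 9.4% = 12.15%

12.15%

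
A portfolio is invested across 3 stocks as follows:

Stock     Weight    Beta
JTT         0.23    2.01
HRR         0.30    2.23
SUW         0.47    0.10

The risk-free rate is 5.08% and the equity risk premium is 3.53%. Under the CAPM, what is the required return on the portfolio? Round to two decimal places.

β_P = Σ w_i β_i = 0.23×2.01 + 0.30×2.23 + 0.47×0.10 = 1.1783
E(R_P) = R_f + β_P × MRP = 5.08% + 1.1783 × 3.53% = 9.24%

9.24%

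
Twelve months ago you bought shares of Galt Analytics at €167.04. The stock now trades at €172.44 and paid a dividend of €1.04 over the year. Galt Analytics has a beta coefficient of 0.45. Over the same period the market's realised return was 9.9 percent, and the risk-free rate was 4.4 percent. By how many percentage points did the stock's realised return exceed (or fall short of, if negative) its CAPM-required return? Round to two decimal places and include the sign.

-3.02%

Realised HPR = (P1 + D1 − P0) / P0 = (172.44 + 1.04 − 167.04) / 167.04 = 6.44 / 167.04 = 3.8554%
MRP = 9.9% − 4.4% = 5.50%
CAPM required = R_f + β·MRP = 4.4% + 0.45 × 5.5% = 6.8750%
α = realised − required = 3.8554% − 6.8750% = -3.02%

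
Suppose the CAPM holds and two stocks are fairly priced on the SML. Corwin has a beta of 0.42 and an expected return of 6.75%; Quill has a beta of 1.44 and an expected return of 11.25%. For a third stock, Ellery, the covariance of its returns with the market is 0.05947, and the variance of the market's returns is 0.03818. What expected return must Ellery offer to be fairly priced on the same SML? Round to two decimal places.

11.77%

MRP = (11.25% − 6.75%) / (1.44 − 0.42) = 4.4118%
R_f = 6.75% − 0.42 × 4.4118% = 4.8970%
β_Ellery = Cov / Var(R_m) = 0.05947 / 0.03818 = 1.5576
E(R_Ellery) = R_f + β × MRP = 4.8970% + 1.5576 × 4.4118% = 11.77%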